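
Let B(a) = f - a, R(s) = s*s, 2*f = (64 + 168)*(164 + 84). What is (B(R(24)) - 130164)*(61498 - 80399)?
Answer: 1927372772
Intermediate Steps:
f = 28768 (f = ((64 + 168)*(164 + 84))/2 = (232*248)/2 = (½)*57536 = 28768)
R(s) = s²
B(a) = 28768 - a
(B(R(24)) - 130164)*(61498 - 80399) = ((28768 - 1*24²) - 130164)*(61498 - 80399) = ((28768 - 1*576) - 130164)*(-18901) = ((28768 - 576) - 130164)*(-18901) = (28192 - 130164)*(-18901) = -101972*(-18901) = 1927372772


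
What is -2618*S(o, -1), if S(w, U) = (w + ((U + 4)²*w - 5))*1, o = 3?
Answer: -65450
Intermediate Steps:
S(w, U) = -5 + w + w*(4 + U)² (S(w, U) = (w + ((4 + U)²*w - 5))*1 = (w + (w*(4 + U)² - 5))*1 = (w + (-5 + w*(4 + U)²))*1 = (-5 + w + w*(4 + U)²)*1 = -5 + w + w*(4 + U)²)
-2618*S(o, -1) = -2618*(-5 + 3 + 3*(4 - 1)²) = -2618*(-5 + 3 + 3*3²) = -2618*(-5 + 3 + 3*9) = -2618*(-5 + 3 + 27) = -2618*25 = -374*175 = -65450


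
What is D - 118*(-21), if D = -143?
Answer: 2335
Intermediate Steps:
D - 118*(-21) = -143 - 118*(-21) = -143 + 2478 = 2335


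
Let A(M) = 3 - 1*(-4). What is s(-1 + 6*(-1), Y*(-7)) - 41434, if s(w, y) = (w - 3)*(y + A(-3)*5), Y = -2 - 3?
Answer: -42134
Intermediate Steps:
A(M) = 7 (A(M) = 3 + 4 = 7)
Y = -5
s(w, y) = (-3 + w)*(35 + y) (s(w, y) = (w - 3)*(y + 7*5) = (-3 + w)*(y + 35) = (-3 + w)*(35 + y))
s(-1 + 6*(-1), Y*(-7)) - 41434 = (-105 - (-15)*(-7) + 35*(-1 + 6*(-1)) + (-1 + 6*(-1))*(-5*(-7))) - 41434 = (-105 - 3*35 + 35*(-1 - 6) + (-1 - 6)*35) - 41434 = (-105 - 105 + 35*(-7) - 7*35) - 41434 = (-105 - 105 - 245 - 245) - 41434 = -700 - 41434 = -42134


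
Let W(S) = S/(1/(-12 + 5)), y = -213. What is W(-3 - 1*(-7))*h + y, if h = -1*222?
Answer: 6003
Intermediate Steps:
h = -222
W(S) = -7*S (W(S) = S/(1/(-7)) = S/(-1/7) = S*(-7) = -7*S)
W(-3 - 1*(-7))*h + y = -7*(-3 - 1*(-7))*(-222) - 213 = -7*(-3 + 7)*(-222) - 213 = -7*4*(-222) - 213 = -28*(-222) - 213 = 6216 - 213 = 6003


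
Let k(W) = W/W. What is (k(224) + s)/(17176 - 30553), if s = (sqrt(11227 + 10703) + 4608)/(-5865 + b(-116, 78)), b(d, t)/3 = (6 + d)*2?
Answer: -71/3232775 + sqrt(21930)/87284925 ≈ -2.0266e-5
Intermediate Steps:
b(d, t) = 36 + 6*d (b(d, t) = 3*((6 + d)*2) = 3*(12 + 2*d) = 36 + 6*d)
k(W) = 1
s = -512/725 - sqrt(21930)/6525 (s = (sqrt(11227 + 10703) + 4608)/(-5865 + (36 + 6*(-116))) = (sqrt(21930) + 4608)/(-5865 + (36 - 696)) = (4608 + sqrt(21930))/(-5865 - 660) = (4608 + sqrt(21930))/(-6525) = (4608 + sqrt(21930))*(-1/6525) = -512/725 - sqrt(21930)/6525 ≈ -0.72890)
(k(224) + s)/(17176 - 30553) = (1 + (-512/725 - sqrt(21930)/6525))/(17176 - 30553) = (213/725 - sqrt(21930)/6525)/(-13377) = (213/725 - sqrt(21930)/6525)*(-1/13377) = -71/3232775 + sqrt(21930)/87284925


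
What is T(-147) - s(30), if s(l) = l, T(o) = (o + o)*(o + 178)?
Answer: -9144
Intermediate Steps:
T(o) = 2*o*(178 + o) (T(o) = (2*o)*(178 + o) = 2*o*(178 + o))
T(-147) - s(30) = 2*(-147)*(178 - 147) - 1*30 = 2*(-147)*31 - 30 = -9114 - 30 = -9144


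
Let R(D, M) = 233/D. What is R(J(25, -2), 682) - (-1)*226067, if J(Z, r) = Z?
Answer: 5651908/25 ≈ 2.2608e+5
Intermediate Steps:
R(J(25, -2), 682) - (-1)*226067 = 233/25 - (-1)*226067 = 233*(1/25) - 1*(-226067) = 233/25 + 226067 = 5651908/25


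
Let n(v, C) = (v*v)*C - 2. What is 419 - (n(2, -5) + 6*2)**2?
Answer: 319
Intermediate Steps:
n(v, C) = -2 + C*v**2 (n(v, C) = v**2*C - 2 = C*v**2 - 2 = -2 + C*v**2)
419 - (n(2, -5) + 6*2)**2 = 419 - ((-2 - 5*2**2) + 6*2)**2 = 419 - ((-2 - 5*4) + 12)**2 = 419 - ((-2 - 20) + 12)**2 = 419 - (-22 + 12)**2 = 419 - 1*(-10)**2 = 419 - 1*100 = 419 - 100 = 319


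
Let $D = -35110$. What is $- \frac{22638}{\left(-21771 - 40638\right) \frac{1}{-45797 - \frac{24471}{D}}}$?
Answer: $- \frac{6066637634827}{365196665} \approx -16612.0$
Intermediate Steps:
$- \frac{22638}{\left(-21771 - 40638\right) \frac{1}{-45797 - \frac{24471}{D}}} = - \frac{22638}{\left(-21771 - 40638\right) \frac{1}{-45797 - \frac{24471}{-35110}}} = - \frac{22638}{\left(-62409\right) \frac{1}{-45797 - - \frac{24471}{35110}}} = - \frac{22638}{\left(-62409\right) \frac{1}{-45797 + \frac{24471}{35110}}} = - \frac{22638}{\left(-62409\right) \frac{1}{- \frac{1607908199}{35110}}} = - \frac{22638}{\left(-62409\right) \left(- \frac{35110}{1607908199}\right)} = - \frac{22638}{\frac{2191179990}{1607908199}} = \left(-22638\right) \frac{1607908199}{2191179990} = - \frac{6066637634827}{365196665}$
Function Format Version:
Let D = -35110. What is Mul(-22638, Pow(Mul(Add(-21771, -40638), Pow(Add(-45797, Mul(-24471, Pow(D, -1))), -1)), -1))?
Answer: Rational(-6066637634827, 365196665) ≈ -16612.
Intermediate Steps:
Mul(-22638, Pow(Mul(Add(-21771, -40638), Pow(Add(-45797, Mul(-24471, Pow(D, -1))), -1)), -1)) = Mul(-22638, Pow(Mul(Add(-21771, -40638), Pow(Add(-45797, Mul(-24471, Pow(-35110, -1))), -1)), -1)) = Mul(-22638, Pow(Mul(-62409, Pow(Add(-45797, Mul(-24471, Rational(-1, 35110))), -1)), -1)) = Mul(-22638, Pow(Mul(-62409, Pow(Add(-45797, Rational(24471, 35110)), -1)), -1)) = Mul(-22638, Pow(Mul(-62409, Pow(Rational(-1607908199, 35110), -1)), -1)) = Mul(-22638, Pow(Mul(-62409, Rational(-35110, 1607908199)), -1)) = Mul(-22638, Pow(Rational(2191179990, 1607908199), -1)) = Mul(-22638, Rational(1607908199, 2191179990)) = Rational(-6066637634827, 365196665)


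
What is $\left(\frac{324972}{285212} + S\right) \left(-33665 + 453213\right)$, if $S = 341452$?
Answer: $\frac{10214581265374052}{71303} \approx 1.4326 \cdot 10^{11}$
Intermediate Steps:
$\left(\frac{324972}{285212} + S\right) \left(-33665 + 453213\right) = \left(\frac{324972}{285212} + 341452\right) \left(-33665 + 453213\right) = \left(324972 \cdot \frac{1}{285212} + 341452\right) 419548 = \left(\frac{81243}{71303} + 341452\right) 419548 = \frac{24346633199}{71303} \cdot 419548 = \frac{10214581265374052}{71303}$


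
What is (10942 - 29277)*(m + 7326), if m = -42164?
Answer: 638754730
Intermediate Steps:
(10942 - 29277)*(m + 7326) = (10942 - 29277)*(-42164 + 7326) = -18335*(-34838) = 638754730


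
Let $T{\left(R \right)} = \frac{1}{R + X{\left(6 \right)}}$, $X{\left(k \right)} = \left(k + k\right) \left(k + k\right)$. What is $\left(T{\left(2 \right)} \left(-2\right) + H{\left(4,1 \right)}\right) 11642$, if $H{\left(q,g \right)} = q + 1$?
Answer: $\frac{4237688}{73} \approx 58051.0$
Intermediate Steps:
$H{\left(q,g \right)} = 1 + q$
$X{\left(k \right)} = 4 k^{2}$ ($X{\left(k \right)} = 2 k 2 k = 4 k^{2}$)
$T{\left(R \right)} = \frac{1}{144 + R}$ ($T{\left(R \right)} = \frac{1}{R + 4 \cdot 6^{2}} = \frac{1}{R + 4 \cdot 36} = \frac{1}{R + 144} = \frac{1}{144 + R}$)
$\left(T{\left(2 \right)} \left(-2\right) + H{\left(4,1 \right)}\right) 11642 = \left(\frac{1}{144 + 2} \left(-2\right) + \left(1 + 4\right)\right) 11642 = \left(\frac{1}{146} \left(-2\right) + 5\right) 11642 = \left(- \frac{1}{73} + 5\right) 11642 = \frac{364}{73} \cdot 11642 = \frac{4237688}{73}$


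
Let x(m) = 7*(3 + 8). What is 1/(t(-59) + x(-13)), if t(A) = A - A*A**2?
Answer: 1/205397 ≈ 4.8686e-6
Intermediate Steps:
x(m) = 77 (x(m) = 7*11 = 77)
t(A) = A - A**3
1/(t(-59) + x(-13)) = 1/((-59 - 1*(-59)**3) + 77) = 1/((-59 - 1*(-205379)) + 77) = 1/((-59 + 205379) + 77) = 1/(205320 + 77) = 1/205397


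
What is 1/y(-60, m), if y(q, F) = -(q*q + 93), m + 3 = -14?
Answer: -1/3693 ≈ -0.00027078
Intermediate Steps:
m = -17 (m = -3 - 14 = -17)
y(q, F) = -93 - q² (y(q, F) = -(q² + 93) = -(93 + q²) = -93 - q²)
1/y(-60, m) = 1/(-93 - 1*(-60)²) = 1/(-93 - 1*3600) = 1/(-93 - 3600) = 1/(-3693) = -1/3693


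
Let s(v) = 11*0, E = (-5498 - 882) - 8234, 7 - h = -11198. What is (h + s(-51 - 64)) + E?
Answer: -3409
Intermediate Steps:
h = 11205 (h = 7 - 1*(-11198) = 7 + 11198 = 11205)
E = -14614 (E = -6380 - 8234 = -14614)
s(v) = 0
(h + s(-51 - 64)) + E = (11205 + 0) - 14614 = 11205 - 14614 = -3409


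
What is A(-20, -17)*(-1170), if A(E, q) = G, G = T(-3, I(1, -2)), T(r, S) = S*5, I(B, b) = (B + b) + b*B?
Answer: 17550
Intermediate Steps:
I(B, b) = B + b + B*b (I(B, b) = (B + b) + B*b = B + b + B*b)
T(r, S) = 5*S
G = -15 (G = 5*(1 - 2 + 1*(-2)) = 5*(1 - 2 - 2) = 5*(-3) = -15)
A(E, q) = -15
A(-20, -17)*(-1170) = -15*(-1170) = 17550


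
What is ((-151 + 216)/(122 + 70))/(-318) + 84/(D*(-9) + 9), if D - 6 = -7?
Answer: 284863/61056 ≈ 4.6656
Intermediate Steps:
D = -1 (D = 6 - 7 = -1)
((-151 + 216)/(122 + 70))/(-318) + 84/(D*(-9) + 9) = ((-151 + 216)/(122 + 70))/(-318) + 84/(-1*(-9) + 9) = (65/192)*(-1/318) + 84/(9 + 9) = (65*(1/192))*(-1/318) + 84/18 = (65/192)*(-1/318) + 84*(1/18) = -65/61056 + 14/3 = 284863/61056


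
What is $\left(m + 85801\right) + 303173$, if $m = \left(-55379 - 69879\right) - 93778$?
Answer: $169938$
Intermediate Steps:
$m = -219036$ ($m = -125258 - 93778 = -219036$)
$\left(m + 85801\right) + 303173 = \left(-219036 + 85801\right) + 303173 = -133235 + 303173 = 169938$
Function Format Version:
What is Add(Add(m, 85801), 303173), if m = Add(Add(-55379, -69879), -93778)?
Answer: 169938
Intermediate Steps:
m = -219036 (m = Add(-125258, -93778) = -219036)
Add(Add(m, 85801), 303173) = Add(Add(-219036, 85801), 303173) = Add(-133235, 303173) = 169938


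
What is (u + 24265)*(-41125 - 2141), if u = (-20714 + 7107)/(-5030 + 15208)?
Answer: -5342389694379/5089 ≈ -1.0498e+9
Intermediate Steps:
u = -13607/10178 ≈ -1.3369
(u + 24265)*(-41125 - 2141) = (-13607/10178 + 24265)*(-41125 - 2141) = (246955563/10178)*(-43266) = -5342389694379/5089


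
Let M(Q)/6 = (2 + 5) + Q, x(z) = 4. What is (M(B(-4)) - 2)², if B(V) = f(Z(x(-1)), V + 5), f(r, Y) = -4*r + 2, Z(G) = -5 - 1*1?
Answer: 38416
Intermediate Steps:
Z(G) = -6 (Z(G) = -5 - 1 = -6)
f(r, Y) = 2 - 4*r
B(V) = 26 (B(V) = 2 - 4*(-6) = 2 + 24 = 26)
M(Q) = 42 + 6*Q (M(Q) = 6*((2 + 5) + Q) = 6*(7 + Q) = 42 + 6*Q)
(M(B(-4)) - 2)² = ((42 + 6*26) - 2)² = ((42 + 156) - 2)² = (198 - 2)² = 196² = 38416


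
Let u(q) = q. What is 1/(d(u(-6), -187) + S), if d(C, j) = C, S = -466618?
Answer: -1/466624 ≈ -2.1431e-6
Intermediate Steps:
1/(d(u(-6), -187) + S) = 1/(-6 - 466618) = 1/(-466624) = -1/466624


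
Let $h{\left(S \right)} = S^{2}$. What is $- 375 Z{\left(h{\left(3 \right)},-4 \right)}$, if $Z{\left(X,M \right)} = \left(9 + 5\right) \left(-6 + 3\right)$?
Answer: $15750$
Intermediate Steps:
$Z{\left(X,M \right)} = -42$ ($Z{\left(X,M \right)} = 14 \left(-3\right) = -42$)
$- 375 Z{\left(h{\left(3 \right)},-4 \right)} = \left(-375\right) \left(-42\right) = 15750$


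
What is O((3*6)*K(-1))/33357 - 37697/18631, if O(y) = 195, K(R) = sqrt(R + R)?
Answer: -417941928/207158089 ≈ -2.0175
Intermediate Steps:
K(R) = sqrt(2)*sqrt(R) (K(R) = sqrt(2*R) = sqrt(2)*sqrt(R))
O((3*6)*K(-1))/33357 - 37697/18631 = 195/33357 - 37697/18631 = 195*(1/33357) - 37697*1/18631 = 65/11119 - 37697/18631 = -417941928/207158089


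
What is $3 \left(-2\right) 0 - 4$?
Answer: $-4$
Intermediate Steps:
$3 \left(-2\right) 0 - 4 = \left(-6\right) 0 - 4 = 0 - 4 = -4$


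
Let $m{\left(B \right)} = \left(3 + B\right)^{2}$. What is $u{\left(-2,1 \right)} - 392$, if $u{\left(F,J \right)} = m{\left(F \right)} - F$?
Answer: $-389$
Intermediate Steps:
$u{\left(F,J \right)} = \left(3 + F\right)^{2} - F$
$u{\left(-2,1 \right)} - 392 = \left(\left(3 - 2\right)^{2} - -2\right) - 392 = \left(1^{2} + 2\right) - 392 = \left(1 + 2\right) - 392 = 3 - 392 = -389$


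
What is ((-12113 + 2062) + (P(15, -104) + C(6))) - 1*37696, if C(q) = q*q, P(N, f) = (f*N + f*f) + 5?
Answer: -38450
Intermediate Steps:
P(N, f) = 5 + f**2 + N*f (P(N, f) = (N*f + f**2) + 5 = (f**2 + N*f) + 5 = 5 + f**2 + N*f)
C(q) = q**2
((-12113 + 2062) + (P(15, -104) + C(6))) - 1*37696 = ((-12113 + 2062) + ((5 + (-104)**2 + 15*(-104)) + 6**2)) - 1*37696 = (-10051 + ((5 + 10816 - 1560) + 36)) - 37696 = (-10051 + (9261 + 36)) - 37696 = (-10051 + 9297) - 37696 = -754 - 37696 = -38450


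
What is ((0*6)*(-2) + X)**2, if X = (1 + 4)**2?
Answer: 625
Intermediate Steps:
X = 25 (X = 5**2 = 25)
((0*6)*(-2) + X)**2 = ((0*6)*(-2) + 25)**2 = (0*(-2) + 25)**2 = (0 + 25)**2 = 25**2 = 625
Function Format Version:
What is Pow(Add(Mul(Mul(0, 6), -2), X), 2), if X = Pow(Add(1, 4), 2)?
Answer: 625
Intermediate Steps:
X = 25 (X = Pow(5, 2) = 25)
Pow(Add(Mul(Mul(0, 6), -2), X), 2) = Pow(Add(Mul(Mul(0, 6), -2), 25), 2) = Pow(Add(Mul(0, -2), 25), 2) = Pow(Add(0, 25), 2) = Pow(25, 2) = 625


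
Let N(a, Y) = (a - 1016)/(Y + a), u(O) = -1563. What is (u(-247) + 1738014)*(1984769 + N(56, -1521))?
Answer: 1009811389040559/293 ≈ 3.4465e+12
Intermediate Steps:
N(a, Y) = (-1016 + a)/(Y + a)
(u(-247) + 1738014)*(1984769 + N(56, -1521)) = (-1563 + 1738014)*(1984769 + (-1016 + 56)/(-1521 + 56)) = 1736451*(1984769 - 960/(-1465)) = 1736451*(1984769 - 1/1465*(-960)) = 1736451*(1984769 + 192/293) = 1736451*(581537509/293) = 1009811389040559/293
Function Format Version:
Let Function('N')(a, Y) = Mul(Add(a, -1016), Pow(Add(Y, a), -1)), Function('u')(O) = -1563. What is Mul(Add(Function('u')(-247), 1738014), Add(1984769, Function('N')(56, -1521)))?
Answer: Rational(1009811389040559, 293) ≈ 3.4465e+12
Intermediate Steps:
Function('N')(a, Y) = Mul(Pow(Add(Y, a), -1), Add(-1016, a)) (Function('N')(a, Y) = Mul(Add(-1016, a), Pow(Add(Y, a), -1)) = Mul(Pow(Add(Y, a), -1), Add(-1016, a)))
Mul(Add(Function('u')(-247), 1738014), Add(1984769, Function('N')(56, -1521))) = Mul(Add(-1563, 1738014), Add(1984769, Mul(Pow(Add(-1521, 56), -1), Add(-1016, 56)))) = Mul(1736451, Add(1984769, Mul(Pow(-1465, -1), -960))) = Mul(1736451, Add(1984769, Mul(Rational(-1, 1465), -960))) = Mul(1736451, Add(1984769, Rational(192, 293))) = Mul(1736451, Rational(581537509, 293)) = Rational(1009811389040559, 293)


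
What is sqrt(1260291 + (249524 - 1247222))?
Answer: 3*sqrt(29177) ≈ 512.44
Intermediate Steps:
sqrt(1260291 + (249524 - 1247222)) = sqrt(1260291 - 997698) = sqrt(262593) = 3*sqrt(29177)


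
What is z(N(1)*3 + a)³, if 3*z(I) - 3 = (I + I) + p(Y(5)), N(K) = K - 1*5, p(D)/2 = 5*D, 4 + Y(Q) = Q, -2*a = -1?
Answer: -1000/27 ≈ -37.037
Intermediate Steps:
a = ½ (a = -½*(-1) = ½ ≈ 0.50000)
Y(Q) = -4 + Q
p(D) = 10*D (p(D) = 2*(5*D) = 10*D)
N(K) = -5 + K (N(K) = K - 5 = -5 + K)
z(I) = 13/3 + 2*I/3 (z(I) = 1 + ((I + I) + 10*(-4 + 5))/3 = 1 + (2*I + 10*1)/3 = 1 + (2*I + 10)/3 = 1 + (10 + 2*I)/3 = 1 + (10/3 + 2*I/3) = 13/3 + 2*I/3)
z(N(1)*3 + a)³ = (13/3 + 2*((-5 + 1)*3 + ½)/3)³ = (13/3 + 2*(-4*3 + ½)/3)³ = (13/3 + 2*(-12 + ½)/3)³ = (13/3 + (⅔)*(-23/2))³ = (13/3 - 23/3)³ = (-10/3)³ = -1000/27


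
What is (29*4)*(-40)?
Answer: -4640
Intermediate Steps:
(29*4)*(-40) = 116*(-40) = -4640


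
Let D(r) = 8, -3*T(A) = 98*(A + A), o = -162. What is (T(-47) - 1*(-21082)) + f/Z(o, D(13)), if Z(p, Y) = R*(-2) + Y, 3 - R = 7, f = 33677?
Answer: 1260359/48 ≈ 26257.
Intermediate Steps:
T(A) = -196*A/3 (T(A) = -98*(A + A)/3 = -98*2*A/3 = -196*A/3)
R = -4 (R = 3 - 1*7 = 3 - 7 = -4)
Z(p, Y) = 8 + Y (Z(p, Y) = -4*(-2) + Y = 8 + Y)
(T(-47) - 1*(-21082)) + f/Z(o, D(13)) = (-196/3*(-47) - 1*(-21082)) + 33677/(8 + 8) = (9212/3 + 21082) + 33677/16 = 72458/3 + 33677*(1/16) = 72458/3 + 33677/16 = 1260359/48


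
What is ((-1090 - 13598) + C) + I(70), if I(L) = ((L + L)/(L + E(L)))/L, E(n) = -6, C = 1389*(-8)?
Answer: -825599/32 ≈ -25800.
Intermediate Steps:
C = -11112
I(L) = 2/(-6 + L) (I(L) = ((L + L)/(L - 6))/L = ((2*L)/(-6 + L))/L = (2*L/(-6 + L))/L = 2/(-6 + L))
((-1090 - 13598) + C) + I(70) = ((-1090 - 13598) - 11112) + 2/(-6 + 70) = (-14688 - 11112) + 2/64 = -25800 + 2*(1/64) = -25800 + 1/32 = -825599/32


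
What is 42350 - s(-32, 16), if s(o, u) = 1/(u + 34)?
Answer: 2117499/50 ≈ 42350.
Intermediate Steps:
s(o, u) = 1/(34 + u)
42350 - s(-32, 16) = 42350 - 1/(34 + 16) = 42350 - 1/50 = 2117499/50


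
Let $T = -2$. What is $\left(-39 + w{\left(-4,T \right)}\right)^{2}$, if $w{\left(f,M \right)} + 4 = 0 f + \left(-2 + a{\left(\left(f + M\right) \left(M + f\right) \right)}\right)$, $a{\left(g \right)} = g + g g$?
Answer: $1656369$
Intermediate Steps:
$a{\left(g \right)} = g + g^{2}$
$w{\left(f,M \right)} = -6 + \left(M + f\right)^{2} \left(1 + \left(M + f\right)^{2}\right)$ ($w{\left(f,M \right)} = -4 + \left(0 f + \left(-2 + \left(f + M\right) \left(M + f\right) \left(1 + \left(f + M\right) \left(M + f\right)\right)\right)\right) = -4 + \left(0 + \left(-2 + \left(M + f\right) \left(M + f\right) \left(1 + \left(M + f\right) \left(M + f\right)\right)\right)\right) = -4 + \left(0 + \left(-2 + \left(M + f\right)^{2} \left(1 + \left(M + f\right)^{2}\right)\right)\right) = -4 + \left(-2 + \left(M + f\right)^{2} \left(1 + \left(M + f\right)^{2}\right)\right) = -6 + \left(M + f\right)^{2} \left(1 + \left(M + f\right)^{2}\right)$)
$\left(-39 + w{\left(-4,T \right)}\right)^{2} = \left(-39 - \left(6 - \left(\left(-2\right)^{2} + \left(-4\right)^{2} + 2 \left(-2\right) \left(-4\right)\right) \left(1 + \left(-2\right)^{2} + \left(-4\right)^{2} + 2 \left(-2\right) \left(-4\right)\right)\right)\right)^{2} = \left(-39 - \left(6 - \left(4 + 16 + 16\right) \left(1 + 4 + 16 + 16\right)\right)\right)^{2} = \left(-39 + \left(-6 + 36 \cdot 37\right)\right)^{2} = \left(-39 + \left(-6 + 1332\right)\right)^{2} = \left(-39 + 1326\right)^{2} = 1287^{2} = 1656369$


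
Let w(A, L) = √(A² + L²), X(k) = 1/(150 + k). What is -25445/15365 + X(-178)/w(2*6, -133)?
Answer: -727/439 - √17833/499324 ≈ -1.6563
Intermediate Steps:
-25445/15365 + X(-178)/w(2*6, -133) = -25445/15365 + 1/((150 - 178)*(√((2*6)² + (-133)²))) = -25445*1/15365 + 1/((-28)*(√(12² + 17689))) = -727/439 - 1/(28*√(144 + 17689)) = -727/439 - √17833/17833/28 = -727/439 - √17833/499324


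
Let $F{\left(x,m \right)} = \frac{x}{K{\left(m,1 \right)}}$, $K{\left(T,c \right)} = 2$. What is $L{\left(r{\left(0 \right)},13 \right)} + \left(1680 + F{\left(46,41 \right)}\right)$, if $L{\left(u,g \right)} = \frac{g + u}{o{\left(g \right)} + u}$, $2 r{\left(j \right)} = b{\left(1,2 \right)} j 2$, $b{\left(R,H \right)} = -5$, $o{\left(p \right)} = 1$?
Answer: $1716$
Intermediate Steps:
$r{\left(j \right)} = - 5 j$ ($r{\left(j \right)} = \frac{\left(-5\right) j 2}{2} = \frac{\left(-5\right) 2 j}{2} = \frac{\left(-10\right) j}{2} = - 5 j$)
$F{\left(x,m \right)} = \frac{x}{2}$
$L{\left(u,g \right)} = \frac{g + u}{1 + u}$
$L{\left(r{\left(0 \right)},13 \right)} + \left(1680 + F{\left(46,41 \right)}\right) = \frac{13 - 0}{1 - 0} + \left(1680 + \frac{1}{2} \cdot 46\right) = \frac{13 + 0}{1 + 0} + \left(1680 + 23\right) = 1^{-1} \cdot 13 + 1703 = 1 \cdot 13 + 1703 = 13 + 1703 = 1716$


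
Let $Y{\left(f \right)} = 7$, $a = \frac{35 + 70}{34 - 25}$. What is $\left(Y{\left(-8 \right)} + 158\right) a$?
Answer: $1925$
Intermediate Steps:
$a = \frac{35}{3}$ ($a = \frac{105}{9} = 105 \cdot \frac{1}{9} = \frac{35}{3} \approx 11.667$)
$\left(Y{\left(-8 \right)} + 158\right) a = \left(7 + 158\right) \frac{35}{3} = 165 \cdot \frac{35}{3} = 1925$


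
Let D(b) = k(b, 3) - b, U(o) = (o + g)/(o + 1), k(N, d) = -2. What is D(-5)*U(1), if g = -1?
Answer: 0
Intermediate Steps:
U(o) = (-1 + o)/(1 + o) (U(o) = (o - 1)/(o + 1) = (-1 + o)/(1 + o))
D(b) = -2 - b
D(-5)*U(1) = (-2 - 1*(-5))*((-1 + 1)/(1 + 1)) = (-2 + 5)*(0/2) = 3*((½)*0) = 3*0 = 0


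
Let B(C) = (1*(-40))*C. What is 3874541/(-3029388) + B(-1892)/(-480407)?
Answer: -2090620702027/1455339200916 ≈ -1.4365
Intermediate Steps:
B(C) = -40*C
3874541/(-3029388) + B(-1892)/(-480407) = 3874541/(-3029388) - 40*(-1892)/(-480407) = 3874541*(-1/3029388) + 75680*(-1/480407) = -3874541/3029388 - 75680/480407 = -2090620702027/1455339200916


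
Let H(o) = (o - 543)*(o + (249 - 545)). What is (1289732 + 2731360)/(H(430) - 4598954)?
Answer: -335091/384508 ≈ -0.87148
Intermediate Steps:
H(o) = (-543 + o)*(-296 + o) (H(o) = (-543 + o)*(o - 296) = (-543 + o)*(-296 + o))
(1289732 + 2731360)/(H(430) - 4598954) = (1289732 + 2731360)/((160728 + 430**2 - 839*430) - 4598954) = 4021092/((160728 + 184900 - 360770) - 4598954) = 4021092/(-15142 - 4598954) = 4021092/(-4614096) = 4021092*(-1/4614096) = -335091/384508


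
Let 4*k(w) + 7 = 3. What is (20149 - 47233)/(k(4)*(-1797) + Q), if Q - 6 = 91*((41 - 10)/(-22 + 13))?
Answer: -121878/6703 ≈ -18.183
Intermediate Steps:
k(w) = -1 (k(w) = -7/4 + (¼)*3 = -7/4 + ¾ = -1)
Q = -2767/9 (Q = 6 + 91*((41 - 10)/(-22 + 13)) = 6 + 91*(31/(-9)) = 6 + 91*(31*(-⅑)) = 6 + 91*(-31/9) = 6 - 2821/9 = -2767/9 ≈ -307.44)
(20149 - 47233)/(k(4)*(-1797) + Q) = (20149 - 47233)/(-1*(-1797) - 2767/9) = -27084/(1797 - 2767/9) = -27084/13406/9 = -27084*9/13406 = -121878/6703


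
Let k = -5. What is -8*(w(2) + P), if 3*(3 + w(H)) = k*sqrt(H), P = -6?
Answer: 72 + 40*sqrt(2)/3 ≈ 90.856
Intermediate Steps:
w(H) = -3 - 5*sqrt(H)/3 (w(H) = -3 + (-5*sqrt(H))/3 = -3 - 5*sqrt(H)/3)
-8*(w(2) + P) = -8*((-3 - 5*sqrt(2)/3) - 6) = -8*(-9 - 5*sqrt(2)/3) = 72 + 40*sqrt(2)/3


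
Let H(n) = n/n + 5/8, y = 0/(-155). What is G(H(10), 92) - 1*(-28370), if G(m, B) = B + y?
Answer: 28462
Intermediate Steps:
y = 0 (y = 0*(-1/155) = 0)
H(n) = 13/8 (H(n) = 1 + 5*(1/8) = 1 + 5/8 = 13/8)
G(m, B) = B (G(m, B) = B + 0 = B)
G(H(10), 92) - 1*(-28370) = 92 - 1*(-28370) = 92 + 28370 = 28462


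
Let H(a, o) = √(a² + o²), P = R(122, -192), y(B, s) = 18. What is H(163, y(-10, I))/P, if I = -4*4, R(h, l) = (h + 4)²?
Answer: √26893/15876 ≈ 0.010329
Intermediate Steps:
R(h, l) = (4 + h)²
I = -16
P = 15876 (P = (4 + 122)² = 126² = 15876)
H(163, y(-10, I))/P = √(163² + 18²)/15876 = √(26569 + 324)*(1/15876) = √26893*(1/15876) = √26893/15876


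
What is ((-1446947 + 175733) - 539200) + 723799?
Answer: -1086615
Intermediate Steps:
((-1446947 + 175733) - 539200) + 723799 = (-1271214 - 539200) + 723799 = -1810414 + 723799 = -1086615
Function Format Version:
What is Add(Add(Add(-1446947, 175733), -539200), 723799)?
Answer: -1086615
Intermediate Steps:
Add(Add(Add(-1446947, 175733), -539200), 723799) = Add(Add(-1271214, -539200), 723799) = Add(-1810414, 723799) = -1086615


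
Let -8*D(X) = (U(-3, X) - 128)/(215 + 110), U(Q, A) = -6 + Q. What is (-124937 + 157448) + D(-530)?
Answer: 84528737/2600 ≈ 32511.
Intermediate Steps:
D(X) = 137/2600 (D(X) = -((-6 - 3) - 128)/(8*(215 + 110)) = -(-9 - 128)/(8*325) = -(-137)/(8*325) = -⅛*(-137/325) = 137/2600)
(-124937 + 157448) + D(-530) = (-124937 + 157448) + 137/2600 = 32511 + 137/2600 = 84528737/2600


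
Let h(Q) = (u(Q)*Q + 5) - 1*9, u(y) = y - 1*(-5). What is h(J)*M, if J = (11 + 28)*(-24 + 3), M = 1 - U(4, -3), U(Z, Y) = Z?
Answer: -1999986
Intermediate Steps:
u(y) = 5 + y (u(y) = y + 5 = 5 + y)
M = -3 (M = 1 - 1*4 = 1 - 4 = -3)
J = -819 (J = 39*(-21) = -819)
h(Q) = -4 + Q*(5 + Q) (h(Q) = ((5 + Q)*Q + 5) - 1*9 = (Q*(5 + Q) + 5) - 9 = (5 + Q*(5 + Q)) - 9 = -4 + Q*(5 + Q))
h(J)*M = (-4 - 819*(5 - 819))*(-3) = (-4 - 819*(-814))*(-3) = (-4 + 666666)*(-3) = 666662*(-3) = -1999986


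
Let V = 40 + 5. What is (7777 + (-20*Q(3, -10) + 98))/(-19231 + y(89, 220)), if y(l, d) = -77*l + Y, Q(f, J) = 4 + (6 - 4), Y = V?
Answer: -7755/26039 ≈ -0.29782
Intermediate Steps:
V = 45
Y = 45
Q(f, J) = 6 (Q(f, J) = 4 + 2 = 6)
y(l, d) = 45 - 77*l (y(l, d) = -77*l + 45 = 45 - 77*l)
(7777 + (-20*Q(3, -10) + 98))/(-19231 + y(89, 220)) = (7777 + (-20*6 + 98))/(-19231 + (45 - 77*89)) = (7777 + (-120 + 98))/(-19231 + (45 - 6853)) = (7777 - 22)/(-19231 - 6808) = 7755/(-26039) = 7755*(-1/26039) = -7755/26039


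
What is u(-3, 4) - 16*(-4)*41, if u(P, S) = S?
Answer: 2628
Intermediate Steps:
u(-3, 4) - 16*(-4)*41 = 4 - 16*(-4)*41 = 4 + 64*41 = 4 + 2624 = 2628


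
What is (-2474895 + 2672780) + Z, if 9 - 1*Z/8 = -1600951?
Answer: 13005565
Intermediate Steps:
Z = 12807680 (Z = 72 - 8*(-1600951) = 72 + 12807608 = 12807680)
(-2474895 + 2672780) + Z = (-2474895 + 2672780) + 12807680 = 197885 + 12807680 = 13005565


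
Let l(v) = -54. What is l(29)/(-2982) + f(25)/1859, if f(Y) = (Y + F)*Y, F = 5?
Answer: 389481/923923 ≈ 0.42155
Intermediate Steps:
f(Y) = Y*(5 + Y) (f(Y) = (Y + 5)*Y = (5 + Y)*Y = Y*(5 + Y))
l(29)/(-2982) + f(25)/1859 = -54/(-2982) + (25*(5 + 25))/1859 = -54*(-1/2982) + (25*30)*(1/1859) = 9/497 + 750*(1/1859) = 9/497 + 750/1859 = 389481/923923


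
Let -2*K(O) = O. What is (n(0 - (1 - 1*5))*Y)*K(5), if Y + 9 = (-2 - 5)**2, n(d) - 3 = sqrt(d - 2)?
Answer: -300 - 100*sqrt(2) ≈ -441.42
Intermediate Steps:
n(d) = 3 + sqrt(-2 + d) (n(d) = 3 + sqrt(d - 2) = 3 + sqrt(-2 + d))
K(O) = -O/2
Y = 40 (Y = -9 + (-2 - 5)**2 = -9 + (-7)**2 = -9 + 49 = 40)
(n(0 - (1 - 1*5))*Y)*K(5) = ((3 + sqrt(-2 + (0 - (1 - 1*5))))*40)*(-1/2*5) = ((3 + sqrt(-2 + (0 - (1 - 5))))*40)*(-5/2) = ((3 + sqrt(-2 + (0 - 1*(-4))))*40)*(-5/2) = ((3 + sqrt(-2 + (0 + 4)))*40)*(-5/2) = ((3 + sqrt(-2 + 4))*40)*(-5/2) = ((3 + sqrt(2))*40)*(-5/2) = (120 + 40*sqrt(2))*(-5/2) = -300 - 100*sqrt(2)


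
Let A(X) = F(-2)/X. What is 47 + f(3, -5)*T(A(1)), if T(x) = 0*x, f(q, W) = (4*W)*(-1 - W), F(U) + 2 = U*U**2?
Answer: 47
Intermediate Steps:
F(U) = -2 + U**3 (F(U) = -2 + U*U**2 = -2 + U**3)
A(X) = -10/X (A(X) = (-2 + (-2)**3)/X = (-2 - 8)/X = -10/X)
f(q, W) = 4*W*(-1 - W)
T(x) = 0
47 + f(3, -5)*T(A(1)) = 47 - 4*(-5)*(1 - 5)*0 = 47 - 4*(-5)*(-4)*0 = 47 - 80*0 = 47 + 0 = 47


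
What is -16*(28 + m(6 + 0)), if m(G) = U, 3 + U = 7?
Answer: -512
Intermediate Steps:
U = 4 (U = -3 + 7 = 4)
m(G) = 4
-16*(28 + m(6 + 0)) = -16*(28 + 4) = -16*32 = -512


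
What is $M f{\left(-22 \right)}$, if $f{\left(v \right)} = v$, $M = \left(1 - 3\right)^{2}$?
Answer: $-88$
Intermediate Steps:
$M = 4$ ($M = \left(-2\right)^{2} = 4$)
$M f{\left(-22 \right)} = 4 \left(-22\right) = -88$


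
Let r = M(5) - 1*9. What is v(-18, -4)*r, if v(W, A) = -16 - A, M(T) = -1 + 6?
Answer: 48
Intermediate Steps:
M(T) = 5
r = -4 (r = 5 - 1*9 = 5 - 9 = -4)
v(-18, -4)*r = (-16 - 1*(-4))*(-4) = (-16 + 4)*(-4) = -12*(-4) = 48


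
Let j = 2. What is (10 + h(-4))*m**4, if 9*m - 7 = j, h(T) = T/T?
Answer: 11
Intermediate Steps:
h(T) = 1
m = 1 (m = 7/9 + (1/9)*2 = 7/9 + 2/9 = 1)
(10 + h(-4))*m**4 = (10 + 1)*1**4 = 11*1 = 11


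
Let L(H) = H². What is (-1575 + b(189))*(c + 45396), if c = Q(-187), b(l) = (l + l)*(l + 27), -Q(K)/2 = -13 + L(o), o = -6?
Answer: 3631310550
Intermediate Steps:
Q(K) = -46 (Q(K) = -2*(-13 + (-6)²) = -2*(-13 + 36) = -2*23 = -46)
b(l) = 2*l*(27 + l) (b(l) = (2*l)*(27 + l) = 2*l*(27 + l))
c = -46
(-1575 + b(189))*(c + 45396) = (-1575 + 2*189*(27 + 189))*(-46 + 45396) = (-1575 + 2*189*216)*45350 = (-1575 + 81648)*45350 = 80073*45350 = 3631310550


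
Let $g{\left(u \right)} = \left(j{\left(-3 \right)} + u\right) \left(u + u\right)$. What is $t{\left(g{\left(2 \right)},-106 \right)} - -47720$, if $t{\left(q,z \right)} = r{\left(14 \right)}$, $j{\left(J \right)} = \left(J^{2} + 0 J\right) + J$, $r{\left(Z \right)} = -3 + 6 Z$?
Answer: $47801$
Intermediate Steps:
$j{\left(J \right)} = J + J^{2}$ ($j{\left(J \right)} = \left(J^{2} + 0\right) + J = J^{2} + J = J + J^{2}$)
$g{\left(u \right)} = 2 u \left(6 + u\right)$ ($g{\left(u \right)} = \left(- 3 \left(1 - 3\right) + u\right) \left(u + u\right) = \left(\left(-3\right) \left(-2\right) + u\right) 2 u = \left(6 + u\right) 2 u = 2 u \left(6 + u\right)$)
$t{\left(q,z \right)} = 81$ ($t{\left(q,z \right)} = -3 + 6 \cdot 14 = -3 + 84 = 81$)
$t{\left(g{\left(2 \right)},-106 \right)} - -47720 = 81 - -47720 = 81 + 47720 = 47801$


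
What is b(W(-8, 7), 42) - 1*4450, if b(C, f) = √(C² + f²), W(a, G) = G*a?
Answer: -4380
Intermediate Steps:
b(W(-8, 7), 42) - 1*4450 = √((7*(-8))² + 42²) - 1*4450 = √((-56)² + 1764) - 4450 = √(3136 + 1764) - 4450 = √4900 - 4450 = 70 - 4450 = -4380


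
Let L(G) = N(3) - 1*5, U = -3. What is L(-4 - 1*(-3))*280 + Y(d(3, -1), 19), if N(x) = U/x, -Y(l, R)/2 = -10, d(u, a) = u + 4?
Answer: -1660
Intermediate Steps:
d(u, a) = 4 + u
Y(l, R) = 20 (Y(l, R) = -2*(-10) = 20)
N(x) = -3/x
L(G) = -6 (L(G) = -3/3 - 1*5 = -3*⅓ - 5 = -1 - 5 = -6)
L(-4 - 1*(-3))*280 + Y(d(3, -1), 19) = -6*280 + 20 = -1680 + 20 = -1660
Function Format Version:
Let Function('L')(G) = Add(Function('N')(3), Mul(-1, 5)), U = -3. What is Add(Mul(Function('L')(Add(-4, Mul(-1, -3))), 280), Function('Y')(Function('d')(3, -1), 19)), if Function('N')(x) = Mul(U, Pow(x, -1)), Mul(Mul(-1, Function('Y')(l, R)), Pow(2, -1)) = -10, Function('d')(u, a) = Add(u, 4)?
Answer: -1660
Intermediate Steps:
Function('d')(u, a) = Add(4, u)
Function('Y')(l, R) = 20 (Function('Y')(l, R) = Mul(-2, -10) = 20)
Function('N')(x) = Mul(-3, Pow(x, -1))
Function('L')(G) = -6 (Function('L')(G) = Add(Mul(-3, Pow(3, -1)), Mul(-1, 5)) = Add(Mul(-3, Rational(1, 3)), -5) = Add(-1, -5) = -6)
Add(Mul(Function('L')(Add(-4, Mul(-1, -3))), 280), Function('Y')(Function('d')(3, -1), 19)) = Add(Mul(-6, 280), 20) = Add(-1680, 20) = -1660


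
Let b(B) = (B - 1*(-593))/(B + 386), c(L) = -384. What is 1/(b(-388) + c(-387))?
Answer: -2/973 ≈ -0.0020555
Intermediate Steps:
b(B) = (593 + B)/(386 + B) (b(B) = (B + 593)/(386 + B) = (593 + B)/(386 + B))
1/(b(-388) + c(-387)) = 1/((593 - 388)/(386 - 388) - 384) = 1/(205/(-2) - 384) = 1/(-½*205 - 384) = 1/(-205/2 - 384) = 1/(-973/2) = -2/973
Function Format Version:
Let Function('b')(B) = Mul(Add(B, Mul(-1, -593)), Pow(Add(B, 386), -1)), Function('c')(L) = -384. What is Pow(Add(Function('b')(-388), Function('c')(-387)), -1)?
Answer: Rational(-2, 973) ≈ -0.0020555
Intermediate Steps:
Function('b')(B) = Mul(Pow(Add(386, B), -1), Add(593, B)) (Function('b')(B) = Mul(Add(B, 593), Pow(Add(386, B), -1)) = Mul(Add(593, B), Pow(Add(386, B), -1)) = Mul(Pow(Add(386, B), -1), Add(593, B)))
Pow(Add(Function('b')(-388), Function('c')(-387)), -1) = Pow(Add(Mul(Pow(Add(386, -388), -1), Add(593, -388)), -384), -1) = Pow(Add(Mul(Pow(-2, -1), 205), -384), -1) = Pow(Add(Mul(Rational(-1, 2), 205), -384), -1) = Pow(Add(Rational(-205, 2), -384), -1) = Pow(Rational(-973, 2), -1) = Rational(-2, 973)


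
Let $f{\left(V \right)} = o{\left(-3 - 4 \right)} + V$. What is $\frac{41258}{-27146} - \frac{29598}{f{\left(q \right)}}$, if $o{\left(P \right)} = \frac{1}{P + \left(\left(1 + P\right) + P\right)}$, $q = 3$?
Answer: $- \frac{163997759}{16343} \approx -10035.0$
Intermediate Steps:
$o{\left(P \right)} = \frac{1}{1 + 3 P}$ ($o{\left(P \right)} = \frac{1}{P + \left(1 + 2 P\right)} = \frac{1}{1 + 3 P}$)
$f{\left(V \right)} = - \frac{1}{20} + V$ ($f{\left(V \right)} = \frac{1}{1 + 3 \left(-3 - 4\right)} + V = \frac{1}{1 + 3 \left(-7\right)} + V = \frac{1}{1 - 21} + V = \frac{1}{-20} + V = - \frac{1}{20} + V$)
$\frac{41258}{-27146} - \frac{29598}{f{\left(q \right)}} = \frac{41258}{-27146} - \frac{29598}{- \frac{1}{20} + 3} = 41258 \left(- \frac{1}{27146}\right) - \frac{29598}{\frac{59}{20}} = - \frac{421}{277} - \frac{591960}{59} = - \frac{163997759}{16343}$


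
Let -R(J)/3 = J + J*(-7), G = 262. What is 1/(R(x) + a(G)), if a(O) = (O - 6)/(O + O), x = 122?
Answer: 131/287740 ≈ 0.00045527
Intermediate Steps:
R(J) = 18*J (R(J) = -3*(J + J*(-7)) = -3*(J - 7*J) = -(-18)*J = 18*J)
a(O) = (-6 + O)/(2*O) (a(O) = (-6 + O)/((2*O)) = (-6 + O)*(1/(2*O)) = (-6 + O)/(2*O))
1/(R(x) + a(G)) = 1/(18*122 + (½)*(-6 + 262)/262) = 1/(2196 + (½)*(1/262)*256) = 1/(2196 + 64/131) = 1/(287740/131) = 131/287740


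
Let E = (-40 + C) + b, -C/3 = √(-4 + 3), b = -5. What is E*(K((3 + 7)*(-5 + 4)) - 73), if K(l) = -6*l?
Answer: 585 + 39*I ≈ 585.0 + 39.0*I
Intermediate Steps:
C = -3*I (C = -3*√(-4 + 3) = -3*I ≈ -3.0*I)
E = -45 - 3*I (E = (-40 - 3*I) - 5 = -45 - 3*I ≈ -45.0 - 3.0*I)
E*(K((3 + 7)*(-5 + 4)) - 73) = (-45 - 3*I)*(-6*(3 + 7)*(-5 + 4) - 73) = (-45 - 3*I)*(-60*(-1) - 73) = (-45 - 3*I)*(-6*(-10) - 73) = (-45 - 3*I)*(60 - 73) = (-45 - 3*I)*(-13) = 585 + 39*I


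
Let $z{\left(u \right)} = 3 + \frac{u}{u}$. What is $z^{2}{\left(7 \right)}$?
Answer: $16$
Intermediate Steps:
$z{\left(u \right)} = 4$ ($z{\left(u \right)} = 3 + 1 = 4$)
$z^{2}{\left(7 \right)} = 4^{2} = 16$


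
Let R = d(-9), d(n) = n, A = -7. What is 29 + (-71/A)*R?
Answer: -436/7 ≈ -62.286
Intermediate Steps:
R = -9
29 + (-71/A)*R = 29 - 71/(-7)*(-9) = 29 - 71*(-1/7)*(-9) = 29 + (71/7)*(-9) = 29 - 639/7 = -436/7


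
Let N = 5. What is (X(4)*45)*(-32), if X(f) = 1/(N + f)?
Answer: -160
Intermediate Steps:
X(f) = 1/(5 + f)
(X(4)*45)*(-32) = (45/(5 + 4))*(-32) = (45/9)*(-32) = ((1/9)*45)*(-32) = 5*(-32) = -160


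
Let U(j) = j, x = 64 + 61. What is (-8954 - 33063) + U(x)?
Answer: -41892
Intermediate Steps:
x = 125
(-8954 - 33063) + U(x) = (-8954 - 33063) + 125 = -42017 + 125 = -41892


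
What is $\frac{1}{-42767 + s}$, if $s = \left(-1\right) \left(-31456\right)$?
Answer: $- \frac{1}{11311} \approx -8.841 \cdot 10^{-5}$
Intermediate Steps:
$s = 31456$
$\frac{1}{-42767 + s} = \frac{1}{-42767 + 31456} = \frac{1}{-11311} = - \frac{1}{11311}$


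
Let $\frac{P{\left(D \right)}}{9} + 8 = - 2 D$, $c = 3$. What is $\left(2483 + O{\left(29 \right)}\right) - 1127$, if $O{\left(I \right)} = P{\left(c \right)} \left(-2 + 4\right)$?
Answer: $1104$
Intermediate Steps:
$P{\left(D \right)} = -72 - 18 D$ ($P{\left(D \right)} = -72 + 9 \left(- 2 D\right) = -72 - 18 D$)
$O{\left(I \right)} = -252$ ($O{\left(I \right)} = \left(-72 - 54\right) \left(-2 + 4\right) = \left(-72 - 54\right) 2 = \left(-126\right) 2 = -252$)
$\left(2483 + O{\left(29 \right)}\right) - 1127 = \left(2483 - 252\right) - 1127 = 2231 - 1127 = 1104$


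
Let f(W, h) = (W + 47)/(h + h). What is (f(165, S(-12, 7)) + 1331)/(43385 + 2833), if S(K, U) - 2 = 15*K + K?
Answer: 63196/2195355 ≈ 0.028786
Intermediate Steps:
S(K, U) = 2 + 16*K (S(K, U) = 2 + (15*K + K) = 2 + 16*K)
f(W, h) = (47 + W)/(2*h) (f(W, h) = (47 + W)/((2*h)) = (47 + W)*(1/(2*h)) = (47 + W)/(2*h))
(f(165, S(-12, 7)) + 1331)/(43385 + 2833) = ((47 + 165)/(2*(2 + 16*(-12))) + 1331)/(43385 + 2833) = ((½)*212/(2 - 192) + 1331)/46218 = ((½)*212/(-190) + 1331)*(1/46218) = ((½)*(-1/190)*212 + 1331)*(1/46218) = (-53/95 + 1331)*(1/46218) = (126392/95)*(1/46218) = 63196/2195355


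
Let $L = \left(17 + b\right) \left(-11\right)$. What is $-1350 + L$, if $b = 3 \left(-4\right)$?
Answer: $-1405$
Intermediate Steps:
$b = -12$
$L = -55$ ($L = \left(17 - 12\right) \left(-11\right) = 5 \left(-11\right) = -55$)
$-1350 + L = -1350 - 55 = -1405$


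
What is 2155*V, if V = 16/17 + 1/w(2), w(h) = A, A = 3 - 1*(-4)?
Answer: 277995/119 ≈ 2336.1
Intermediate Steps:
A = 7 (A = 3 + 4 = 7)
w(h) = 7
V = 129/119 (V = 16/17 + 1/7 = 16*(1/17) + 1*(⅐) = 16/17 + ⅐ = 129/119 ≈ 1.0840)
2155*V = 2155*(129/119) = 277995/119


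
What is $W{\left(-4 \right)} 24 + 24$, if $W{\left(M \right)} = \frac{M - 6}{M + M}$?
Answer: $54$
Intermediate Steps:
$W{\left(M \right)} = \frac{-6 + M}{2 M}$
$W{\left(-4 \right)} 24 + 24 = \frac{-6 - 4}{2 \left(-4\right)} 24 + 24 = \frac{1}{2} \left(- \frac{1}{4}\right) \left(-10\right) 24 + 24 = \frac{5}{4} \cdot 24 + 24 = 30 + 24 = 54$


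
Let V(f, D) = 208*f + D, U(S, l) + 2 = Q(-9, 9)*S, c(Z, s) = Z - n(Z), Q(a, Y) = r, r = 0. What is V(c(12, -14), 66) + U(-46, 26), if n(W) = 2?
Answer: 2144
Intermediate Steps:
Q(a, Y) = 0
c(Z, s) = -2 + Z (c(Z, s) = Z - 1*2 = Z - 2 = -2 + Z)
U(S, l) = -2 (U(S, l) = -2 + 0*S = -2 + 0 = -2)
V(f, D) = D + 208*f
V(c(12, -14), 66) + U(-46, 26) = (66 + 208*(-2 + 12)) - 2 = (66 + 208*10) - 2 = (66 + 2080) - 2 = 2146 - 2 = 2144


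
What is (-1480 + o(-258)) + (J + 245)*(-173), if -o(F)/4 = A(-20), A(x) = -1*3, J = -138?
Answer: -19979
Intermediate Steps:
A(x) = -3
o(F) = 12 (o(F) = -4*(-3) = 12)
(-1480 + o(-258)) + (J + 245)*(-173) = (-1480 + 12) + (-138 + 245)*(-173) = -1468 + 107*(-173) = -1468 - 18511 = -19979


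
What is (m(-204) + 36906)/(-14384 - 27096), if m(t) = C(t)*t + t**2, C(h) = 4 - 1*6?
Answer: -7893/4148 ≈ -1.9028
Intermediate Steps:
C(h) = -2 (C(h) = 4 - 6 = -2)
m(t) = t**2 - 2*t (m(t) = -2*t + t**2 = t**2 - 2*t)
(m(-204) + 36906)/(-14384 - 27096) = (-204*(-2 - 204) + 36906)/(-14384 - 27096) = (-204*(-206) + 36906)/(-41480) = (42024 + 36906)*(-1/41480) = 78930*(-1/41480) = -7893/4148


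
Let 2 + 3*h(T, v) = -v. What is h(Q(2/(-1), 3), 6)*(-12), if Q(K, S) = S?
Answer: 32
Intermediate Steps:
h(T, v) = -2/3 - v/3 (h(T, v) = -2/3 + (-v)/3 = -2/3 - v/3)
h(Q(2/(-1), 3), 6)*(-12) = (-2/3 - 1/3*6)*(-12) = (-2/3 - 2)*(-12) = -8/3*(-12) = 32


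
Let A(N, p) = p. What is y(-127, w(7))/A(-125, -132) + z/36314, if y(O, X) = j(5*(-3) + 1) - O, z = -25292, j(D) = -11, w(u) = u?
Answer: -943871/599181 ≈ -1.5753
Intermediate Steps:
y(O, X) = -11 - O
y(-127, w(7))/A(-125, -132) + z/36314 = (-11 - 1*(-127))/(-132) - 25292/36314 = (-11 + 127)*(-1/132) - 25292*1/36314 = 116*(-1/132) - 12646/18157 = -29/33 - 12646/18157 = -943871/599181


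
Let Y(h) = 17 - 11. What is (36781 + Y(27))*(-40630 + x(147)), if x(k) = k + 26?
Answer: -1488291659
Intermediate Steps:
x(k) = 26 + k
Y(h) = 6
(36781 + Y(27))*(-40630 + x(147)) = (36781 + 6)*(-40630 + (26 + 147)) = 36787*(-40630 + 173) = 36787*(-40457) = -1488291659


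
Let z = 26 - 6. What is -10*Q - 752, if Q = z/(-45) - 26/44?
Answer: -73423/99 ≈ -741.65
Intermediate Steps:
z = 20
Q = -205/198 (Q = 20/(-45) - 26/44 = 20*(-1/45) - 26*1/44 = -4/9 - 13/22 = -205/198 ≈ -1.0354)
-10*Q - 752 = -10*(-205/198) - 752 = 1025/99 - 752 = -73423/99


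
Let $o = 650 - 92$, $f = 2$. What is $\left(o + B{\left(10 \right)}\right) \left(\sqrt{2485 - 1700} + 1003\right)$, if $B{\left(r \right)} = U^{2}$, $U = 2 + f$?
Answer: $575722 + 574 \sqrt{785} \approx 5.918 \cdot 10^{5}$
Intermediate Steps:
$U = 4$ ($U = 2 + 2 = 4$)
$B{\left(r \right)} = 16$ ($B{\left(r \right)} = 4^{2} = 16$)
$o = 558$ ($o = 650 - 92 = 558$)
$\left(o + B{\left(10 \right)}\right) \left(\sqrt{2485 - 1700} + 1003\right) = \left(558 + 16\right) \left(\sqrt{2485 - 1700} + 1003\right) = 574 \left(\sqrt{785} + 1003\right) = 574 \left(1003 + \sqrt{785}\right) = 575722 + 574 \sqrt{785}$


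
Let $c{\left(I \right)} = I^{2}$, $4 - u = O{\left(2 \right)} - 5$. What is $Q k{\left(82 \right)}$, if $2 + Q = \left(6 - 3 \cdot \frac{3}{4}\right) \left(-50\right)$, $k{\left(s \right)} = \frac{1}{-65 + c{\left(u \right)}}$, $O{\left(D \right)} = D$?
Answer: $\frac{379}{32} \approx 11.844$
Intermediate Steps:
$u = 7$ ($u = 4 - \left(2 - 5\right) = 4 - -3 = 4 + 3 = 7$)
$k{\left(s \right)} = - \frac{1}{16}$ ($k{\left(s \right)} = \frac{1}{-65 + 7^{2}} = \frac{1}{-65 + 49} = \frac{1}{-16} = - \frac{1}{16}$)
$Q = - \frac{379}{2}$ ($Q = -2 + \left(6 - 3 \cdot \frac{3}{4}\right) \left(-50\right) = -2 + \left(6 - 3 \cdot 3 \cdot \frac{1}{4}\right) \left(-50\right) = -2 + \left(6 - \frac{9}{4}\right) \left(-50\right) = -2 + \frac{15}{4} \left(-50\right) = -2 - \frac{375}{2} = - \frac{379}{2} \approx -189.5$)
$Q k{\left(82 \right)} = \left(- \frac{379}{2}\right) \left(- \frac{1}{16}\right) = \frac{379}{32}$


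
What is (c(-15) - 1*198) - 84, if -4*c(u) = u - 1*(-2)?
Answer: -1115/4 ≈ -278.75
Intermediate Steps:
c(u) = -½ - u/4 (c(u) = -(u - 1*(-2))/4 = -(u + 2)/4 = -(2 + u)/4 = -½ - u/4)
(c(-15) - 1*198) - 84 = ((-½ - ¼*(-15)) - 1*198) - 84 = ((-½ + 15/4) - 198) - 84 = (13/4 - 198) - 84 = -779/4 - 84 = -1115/4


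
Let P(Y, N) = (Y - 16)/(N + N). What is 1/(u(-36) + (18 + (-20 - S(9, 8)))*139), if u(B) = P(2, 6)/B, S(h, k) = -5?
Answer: 216/90079 ≈ 0.0023979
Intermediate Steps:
P(Y, N) = (-16 + Y)/(2*N) (P(Y, N) = (-16 + Y)/((2*N)) = (-16 + Y)*(1/(2*N)) = (-16 + Y)/(2*N))
u(B) = -7/(6*B) (u(B) = ((½)*(-16 + 2)/6)/B = ((½)*(⅙)*(-14))/B = -7/(6*B))
1/(u(-36) + (18 + (-20 - S(9, 8)))*139) = 1/(-7/6/(-36) + (18 + (-20 - 1*(-5)))*139) = 1/(-7/6*(-1/36) + (18 + (-20 + 5))*139) = 1/(7/216 + (18 - 15)*139) = 1/(7/216 + 3*139) = 1/(7/216 + 417) = 1/(90079/216) = 216/90079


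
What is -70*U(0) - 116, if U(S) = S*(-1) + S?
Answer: -116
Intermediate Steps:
U(S) = 0 (U(S) = -S + S = 0)
-70*U(0) - 116 = -70*0 - 116 = 0 - 116 = -116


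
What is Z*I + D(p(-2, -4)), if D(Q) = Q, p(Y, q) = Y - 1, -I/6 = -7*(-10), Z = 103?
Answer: -43263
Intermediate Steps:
I = -420 (I = -(-42)*(-10) = -6*70 = -420)
p(Y, q) = -1 + Y
Z*I + D(p(-2, -4)) = 103*(-420) + (-1 - 2) = -43260 - 3 = -43263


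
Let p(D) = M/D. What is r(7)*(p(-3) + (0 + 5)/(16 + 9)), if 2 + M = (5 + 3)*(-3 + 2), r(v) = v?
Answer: 371/15 ≈ 24.733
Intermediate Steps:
M = -10 (M = -2 + (5 + 3)*(-3 + 2) = -2 + 8*(-1) = -2 - 8 = -10)
p(D) = -10/D
r(7)*(p(-3) + (0 + 5)/(16 + 9)) = 7*(-10/(-3) + (0 + 5)/(16 + 9)) = 7*(-10*(-⅓) + 5/25) = 7*(10/3 + 5*(1/25)) = 7*(10/3 + ⅕) = 7*(53/15) = 371/15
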